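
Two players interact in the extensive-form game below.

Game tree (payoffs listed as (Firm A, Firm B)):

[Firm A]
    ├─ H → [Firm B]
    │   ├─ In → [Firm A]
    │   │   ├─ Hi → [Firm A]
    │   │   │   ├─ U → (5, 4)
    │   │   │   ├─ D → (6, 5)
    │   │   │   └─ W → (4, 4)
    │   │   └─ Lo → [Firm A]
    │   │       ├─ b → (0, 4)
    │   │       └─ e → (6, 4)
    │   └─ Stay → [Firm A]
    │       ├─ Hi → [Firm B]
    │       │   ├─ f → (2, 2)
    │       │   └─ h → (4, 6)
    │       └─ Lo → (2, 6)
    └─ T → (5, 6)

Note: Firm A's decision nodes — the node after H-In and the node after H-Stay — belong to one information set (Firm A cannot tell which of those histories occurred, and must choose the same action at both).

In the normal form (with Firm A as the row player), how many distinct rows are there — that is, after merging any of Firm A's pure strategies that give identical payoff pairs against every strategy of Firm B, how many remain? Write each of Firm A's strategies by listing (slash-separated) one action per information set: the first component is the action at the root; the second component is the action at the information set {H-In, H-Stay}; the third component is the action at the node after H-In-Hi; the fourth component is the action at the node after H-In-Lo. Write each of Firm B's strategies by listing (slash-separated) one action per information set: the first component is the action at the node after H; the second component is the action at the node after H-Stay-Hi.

6

Firm A has 24 pure strategies: H/Hi/U/b, H/Hi/U/e, H/Hi/D/b, H/Hi/D/e, H/Hi/W/b, H/Hi/W/e, H/Lo/U/b, H/Lo/U/e, H/Lo/D/b, H/Lo/D/e, H/Lo/W/b, H/Lo/W/e, T/Hi/U/b, T/Hi/U/e, T/Hi/D/b, T/Hi/D/e, T/Hi/W/b, T/Hi/W/e, T/Lo/U/b, T/Lo/U/e, T/Lo/D/b, T/Lo/D/e, T/Lo/W/b, T/Lo/W/e. Columns: In/f, In/h, Stay/f, Stay/h.
{H/Hi/U/b, H/Hi/U/e} → row (5,4) (5,4) (2,2) (4,6)
{H/Hi/D/b, H/Hi/D/e} → row (6,5) (6,5) (2,2) (4,6)
{H/Hi/W/b, H/Hi/W/e} → row (4,4) (4,4) (2,2) (4,6)
{H/Lo/U/b, H/Lo/D/b, H/Lo/W/b} → row (0,4) (0,4) (2,6) (2,6)
{H/Lo/U/e, H/Lo/D/e, H/Lo/W/e} → row (6,4) (6,4) (2,6) (2,6)
{T/Hi/U/b, T/Hi/U/e, T/Hi/D/b, T/Hi/D/e, T/Hi/W/b, T/Hi/W/e, T/Lo/U/b, T/Lo/U/e, T/Lo/D/b, T/Lo/D/e, T/Lo/W/b, T/Lo/W/e} → row (5,6) (5,6) (5,6) (5,6)
That's 6 distinct rows out of 24 strategies.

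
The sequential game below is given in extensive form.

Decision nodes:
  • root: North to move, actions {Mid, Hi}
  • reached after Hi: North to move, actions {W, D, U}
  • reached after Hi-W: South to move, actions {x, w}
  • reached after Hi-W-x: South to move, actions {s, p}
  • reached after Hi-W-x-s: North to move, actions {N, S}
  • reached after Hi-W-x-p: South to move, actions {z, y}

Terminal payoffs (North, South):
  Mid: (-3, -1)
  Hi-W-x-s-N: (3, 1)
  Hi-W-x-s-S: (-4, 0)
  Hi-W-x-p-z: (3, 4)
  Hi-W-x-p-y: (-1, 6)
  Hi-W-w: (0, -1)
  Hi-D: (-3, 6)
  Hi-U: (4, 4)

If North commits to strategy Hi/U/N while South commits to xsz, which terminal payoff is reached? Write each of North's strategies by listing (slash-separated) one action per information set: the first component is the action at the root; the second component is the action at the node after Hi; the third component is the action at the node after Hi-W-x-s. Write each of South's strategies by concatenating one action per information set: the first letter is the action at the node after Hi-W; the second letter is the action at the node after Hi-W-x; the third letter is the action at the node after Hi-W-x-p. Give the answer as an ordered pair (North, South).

Trace the play path from the root:
  North plays Hi
  North plays U at [Hi]
→ terminal payoff (4, 4).
(North's choice at the node after Hi-W-x-s is never reached on this path, so it doesn't affect the outcome.)

(4, 4)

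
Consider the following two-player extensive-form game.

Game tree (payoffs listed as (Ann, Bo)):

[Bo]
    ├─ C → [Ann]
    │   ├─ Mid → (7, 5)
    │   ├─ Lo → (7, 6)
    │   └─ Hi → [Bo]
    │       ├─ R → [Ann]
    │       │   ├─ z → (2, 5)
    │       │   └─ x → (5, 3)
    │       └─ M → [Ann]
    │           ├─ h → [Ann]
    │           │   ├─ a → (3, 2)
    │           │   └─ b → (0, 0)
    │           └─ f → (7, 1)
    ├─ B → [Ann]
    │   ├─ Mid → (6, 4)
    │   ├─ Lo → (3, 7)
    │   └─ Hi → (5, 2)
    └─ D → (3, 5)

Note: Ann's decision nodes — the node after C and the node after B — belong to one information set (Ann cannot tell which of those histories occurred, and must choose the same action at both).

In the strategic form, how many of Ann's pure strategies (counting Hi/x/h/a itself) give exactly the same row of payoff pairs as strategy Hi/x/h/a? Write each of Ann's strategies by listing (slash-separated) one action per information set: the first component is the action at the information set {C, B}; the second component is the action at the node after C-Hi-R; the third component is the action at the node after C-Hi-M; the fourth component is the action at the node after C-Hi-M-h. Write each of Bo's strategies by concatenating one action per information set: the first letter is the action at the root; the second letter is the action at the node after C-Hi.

1

Row for Hi/x/h/a (columns CR, CM, BR, BM, DR, DM): (5,3) (3,2) (5,2) (5,2) (3,5) (3,5).
Every one of Ann's information sets is on the play path for some reply by Bo when Ann follows Hi/x/h/a.
Changing the action at any of them therefore changes at least one column, so only Hi/x/h/a itself gives this row.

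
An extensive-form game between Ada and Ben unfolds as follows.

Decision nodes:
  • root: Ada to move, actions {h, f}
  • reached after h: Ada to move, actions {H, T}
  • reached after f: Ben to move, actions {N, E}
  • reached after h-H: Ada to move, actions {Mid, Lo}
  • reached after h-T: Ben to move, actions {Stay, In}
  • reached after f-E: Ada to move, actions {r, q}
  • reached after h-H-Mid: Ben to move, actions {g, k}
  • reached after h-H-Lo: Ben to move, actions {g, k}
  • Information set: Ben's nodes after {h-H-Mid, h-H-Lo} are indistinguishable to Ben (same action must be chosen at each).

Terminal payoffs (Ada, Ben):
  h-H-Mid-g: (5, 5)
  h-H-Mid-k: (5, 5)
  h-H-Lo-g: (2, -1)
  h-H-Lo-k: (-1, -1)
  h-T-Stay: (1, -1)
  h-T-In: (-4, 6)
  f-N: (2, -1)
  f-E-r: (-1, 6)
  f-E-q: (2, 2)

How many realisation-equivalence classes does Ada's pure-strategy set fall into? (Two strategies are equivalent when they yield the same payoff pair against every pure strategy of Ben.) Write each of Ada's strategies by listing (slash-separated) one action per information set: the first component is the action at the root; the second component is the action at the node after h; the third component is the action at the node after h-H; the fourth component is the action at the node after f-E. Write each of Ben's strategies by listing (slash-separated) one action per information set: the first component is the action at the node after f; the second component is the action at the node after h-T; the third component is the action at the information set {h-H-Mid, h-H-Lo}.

5

Ada has 16 pure strategies: h/H/Mid/r, h/H/Mid/q, h/H/Lo/r, h/H/Lo/q, h/T/Mid/r, h/T/Mid/q, h/T/Lo/r, h/T/Lo/q, f/H/Mid/r, f/H/Mid/q, f/H/Lo/r, f/H/Lo/q, f/T/Mid/r, f/T/Mid/q, f/T/Lo/r, f/T/Lo/q. Columns: N/Stay/g, N/Stay/k, N/In/g, N/In/k, E/Stay/g, E/Stay/k, E/In/g, E/In/k.
{h/H/Mid/r, h/H/Mid/q} → row (5,5) (5,5) (5,5) (5,5) (5,5) (5,5) (5,5) (5,5)
{h/H/Lo/r, h/H/Lo/q} → row (2,-1) (-1,-1) (2,-1) (-1,-1) (2,-1) (-1,-1) (2,-1) (-1,-1)
{h/T/Mid/r, h/T/Mid/q, h/T/Lo/r, h/T/Lo/q} → row (1,-1) (1,-1) (-4,6) (-4,6) (1,-1) (1,-1) (-4,6) (-4,6)
{f/H/Mid/r, f/H/Lo/r, f/T/Mid/r, f/T/Lo/r} → row (2,-1) (2,-1) (2,-1) (2,-1) (-1,6) (-1,6) (-1,6) (-1,6)
{f/H/Mid/q, f/H/Lo/q, f/T/Mid/q, f/T/Lo/q} → row (2,-1) (2,-1) (2,-1) (2,-1) (2,2) (2,2) (2,2) (2,2)
That's 5 distinct rows out of 16 strategies.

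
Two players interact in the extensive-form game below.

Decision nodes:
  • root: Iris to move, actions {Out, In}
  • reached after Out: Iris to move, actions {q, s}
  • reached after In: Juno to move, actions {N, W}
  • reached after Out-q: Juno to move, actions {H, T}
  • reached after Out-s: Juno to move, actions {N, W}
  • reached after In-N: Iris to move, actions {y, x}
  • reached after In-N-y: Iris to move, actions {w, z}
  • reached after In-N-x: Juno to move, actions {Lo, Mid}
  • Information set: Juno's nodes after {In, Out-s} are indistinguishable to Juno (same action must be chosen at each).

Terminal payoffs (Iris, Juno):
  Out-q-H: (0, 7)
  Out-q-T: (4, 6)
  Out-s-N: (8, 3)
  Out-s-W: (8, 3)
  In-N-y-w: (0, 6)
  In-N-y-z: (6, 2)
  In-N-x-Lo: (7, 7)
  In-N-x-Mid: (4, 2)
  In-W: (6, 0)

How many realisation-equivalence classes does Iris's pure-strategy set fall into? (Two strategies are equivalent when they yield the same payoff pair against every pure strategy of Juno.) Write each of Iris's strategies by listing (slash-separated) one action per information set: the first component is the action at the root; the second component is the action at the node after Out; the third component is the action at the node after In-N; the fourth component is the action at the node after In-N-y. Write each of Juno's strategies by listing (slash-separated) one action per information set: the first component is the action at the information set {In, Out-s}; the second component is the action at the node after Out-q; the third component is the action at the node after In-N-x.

5

Iris has 16 pure strategies: Out/q/y/w, Out/q/y/z, Out/q/x/w, Out/q/x/z, Out/s/y/w, Out/s/y/z, Out/s/x/w, Out/s/x/z, In/q/y/w, In/q/y/z, In/q/x/w, In/q/x/z, In/s/y/w, In/s/y/z, In/s/x/w, In/s/x/z. Columns: N/H/Lo, N/H/Mid, N/T/Lo, N/T/Mid, W/H/Lo, W/H/Mid, W/T/Lo, W/T/Mid.
{Out/q/y/w, Out/q/y/z, Out/q/x/w, Out/q/x/z} → row (0,7) (0,7) (4,6) (4,6) (0,7) (0,7) (4,6) (4,6)
{Out/s/y/w, Out/s/y/z, Out/s/x/w, Out/s/x/z} → row (8,3) (8,3) (8,3) (8,3) (8,3) (8,3) (8,3) (8,3)
{In/q/y/w, In/s/y/w} → row (0,6) (0,6) (0,6) (0,6) (6,0) (6,0) (6,0) (6,0)
{In/q/y/z, In/s/y/z} → row (6,2) (6,2) (6,2) (6,2) (6,0) (6,0) (6,0) (6,0)
{In/q/x/w, In/q/x/z, In/s/x/w, In/s/x/z} → row (7,7) (4,2) (7,7) (4,2) (6,0) (6,0) (6,0) (6,0)
That's 5 distinct rows out of 16 strategies.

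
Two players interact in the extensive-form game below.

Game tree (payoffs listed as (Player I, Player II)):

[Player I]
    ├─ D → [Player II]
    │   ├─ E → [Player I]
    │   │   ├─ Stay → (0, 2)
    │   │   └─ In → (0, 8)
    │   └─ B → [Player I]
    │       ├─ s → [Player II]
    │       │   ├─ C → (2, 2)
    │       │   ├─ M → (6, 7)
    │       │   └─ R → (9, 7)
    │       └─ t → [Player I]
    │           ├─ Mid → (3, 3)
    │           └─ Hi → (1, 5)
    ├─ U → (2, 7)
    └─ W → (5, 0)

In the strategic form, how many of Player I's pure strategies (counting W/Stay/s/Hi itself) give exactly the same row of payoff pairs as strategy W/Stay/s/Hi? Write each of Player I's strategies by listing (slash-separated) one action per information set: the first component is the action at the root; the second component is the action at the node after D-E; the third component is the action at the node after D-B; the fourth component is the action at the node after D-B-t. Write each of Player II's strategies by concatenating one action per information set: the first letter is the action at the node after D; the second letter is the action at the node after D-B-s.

8

Row for W/Stay/s/Hi (columns EC, EM, ER, BC, BM, BR): (5,0) (5,0) (5,0) (5,0) (5,0) (5,0).
Under W/Stay/s/Hi, Player I's choice at the node after D-E and at the node after D-B and at the node after D-B-t can never be reached regardless of what Player II does, so varying those choices leaves every outcome unchanged.
Holding the reachable choices fixed and varying the unreachable ones freely already gives 2 × 2 × 2 = 8 equivalent strategies.
No other strategy reproduces this row, so those 8 are the full class: W/Stay/s/Mid, W/Stay/s/Hi, W/Stay/t/Mid, W/Stay/t/Hi, W/In/s/Mid, W/In/s/Hi, W/In/t/Mid, W/In/t/Hi.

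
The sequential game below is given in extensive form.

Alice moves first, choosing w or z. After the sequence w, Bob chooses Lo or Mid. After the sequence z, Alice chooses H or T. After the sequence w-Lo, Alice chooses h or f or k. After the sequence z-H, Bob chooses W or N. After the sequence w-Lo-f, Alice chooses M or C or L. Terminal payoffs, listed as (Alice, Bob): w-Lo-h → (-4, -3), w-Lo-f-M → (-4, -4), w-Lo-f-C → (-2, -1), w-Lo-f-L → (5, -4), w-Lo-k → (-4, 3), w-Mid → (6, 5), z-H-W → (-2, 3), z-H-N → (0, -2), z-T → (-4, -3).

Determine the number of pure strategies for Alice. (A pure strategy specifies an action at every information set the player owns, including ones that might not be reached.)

36

Alice owns the root with actions {w, z} — two choices.
Alice owns the node after z with actions {H, T} — two choices.
Alice owns the node after w-Lo with actions {h, f, k} — three choices.
Alice owns the node after w-Lo-f with actions {M, C, L} — three choices.
A pure strategy fixes one action at each information set independently, so the count is the product 2 × 2 × 3 × 3 = 36.
(For reference, Bob has 4 pure strategies, giving a 36×4 normal-form matrix.)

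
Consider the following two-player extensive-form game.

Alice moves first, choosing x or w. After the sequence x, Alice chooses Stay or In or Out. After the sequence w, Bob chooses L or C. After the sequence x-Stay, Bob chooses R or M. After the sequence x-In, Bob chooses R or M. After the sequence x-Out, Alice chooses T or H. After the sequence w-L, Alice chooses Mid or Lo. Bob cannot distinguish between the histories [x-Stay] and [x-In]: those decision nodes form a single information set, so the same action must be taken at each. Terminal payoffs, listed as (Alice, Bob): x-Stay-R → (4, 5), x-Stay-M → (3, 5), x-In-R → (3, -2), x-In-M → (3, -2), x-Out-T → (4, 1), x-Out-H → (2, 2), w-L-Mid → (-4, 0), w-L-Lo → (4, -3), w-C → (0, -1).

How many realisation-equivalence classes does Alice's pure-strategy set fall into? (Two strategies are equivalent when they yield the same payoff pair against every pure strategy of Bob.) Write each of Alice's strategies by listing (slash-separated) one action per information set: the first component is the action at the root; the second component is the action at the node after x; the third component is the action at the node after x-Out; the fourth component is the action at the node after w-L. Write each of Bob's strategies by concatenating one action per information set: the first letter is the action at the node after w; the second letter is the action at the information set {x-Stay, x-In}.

6

Alice has 24 pure strategies: x/Stay/T/Mid, x/Stay/T/Lo, x/Stay/H/Mid, x/Stay/H/Lo, x/In/T/Mid, x/In/T/Lo, x/In/H/Mid, x/In/H/Lo, x/Out/T/Mid, x/Out/T/Lo, x/Out/H/Mid, x/Out/H/Lo, w/Stay/T/Mid, w/Stay/T/Lo, w/Stay/H/Mid, w/Stay/H/Lo, w/In/T/Mid, w/In/T/Lo, w/In/H/Mid, w/In/H/Lo, w/Out/T/Mid, w/Out/T/Lo, w/Out/H/Mid, w/Out/H/Lo. Columns: LR, LM, CR, CM.
{x/Stay/T/Mid, x/Stay/T/Lo, x/Stay/H/Mid, x/Stay/H/Lo} → row (4,5) (3,5) (4,5) (3,5)
{x/In/T/Mid, x/In/T/Lo, x/In/H/Mid, x/In/H/Lo} → row (3,-2) (3,-2) (3,-2) (3,-2)
{x/Out/T/Mid, x/Out/T/Lo} → row (4,1) (4,1) (4,1) (4,1)
{x/Out/H/Mid, x/Out/H/Lo} → row (2,2) (2,2) (2,2) (2,2)
{w/Stay/T/Mid, w/Stay/H/Mid, w/In/T/Mid, w/In/H/Mid, w/Out/T/Mid, w/Out/H/Mid} → row (-4,0) (-4,0) (0,-1) (0,-1)
{w/Stay/T/Lo, w/Stay/H/Lo, w/In/T/Lo, w/In/H/Lo, w/Out/T/Lo, w/Out/H/Lo} → row (4,-3) (4,-3) (0,-1) (0,-1)
That's 6 distinct rows out of 24 strategies.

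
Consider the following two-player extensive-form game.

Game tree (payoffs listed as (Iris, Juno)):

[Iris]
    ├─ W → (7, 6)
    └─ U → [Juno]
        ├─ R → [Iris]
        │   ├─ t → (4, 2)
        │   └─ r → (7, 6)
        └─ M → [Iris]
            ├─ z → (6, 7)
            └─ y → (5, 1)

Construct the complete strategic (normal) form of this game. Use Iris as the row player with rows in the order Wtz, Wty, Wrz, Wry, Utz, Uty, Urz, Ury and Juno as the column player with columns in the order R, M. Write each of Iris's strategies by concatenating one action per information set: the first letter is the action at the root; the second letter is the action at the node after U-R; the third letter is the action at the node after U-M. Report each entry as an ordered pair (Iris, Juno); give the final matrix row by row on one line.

Wtz: (7,6) (7,6) | Wty: (7,6) (7,6) | Wrz: (7,6) (7,6) | Wry: (7,6) (7,6) | Utz: (4,2) (6,7) | Uty: (4,2) (5,1) | Urz: (7,6) (6,7) | Ury: (7,6) (5,1)

Row Wtz: R→(7,6), M→(7,6)
Row Wty: R→(7,6), M→(7,6)
Row Wrz: R→(7,6), M→(7,6)
Row Wry: R→(7,6), M→(7,6)
Row Utz: R→(4,2), M→(6,7)
Row Uty: R→(4,2), M→(5,1)
Row Urz: R→(7,6), M→(6,7)
Row Ury: R→(7,6), M→(5,1)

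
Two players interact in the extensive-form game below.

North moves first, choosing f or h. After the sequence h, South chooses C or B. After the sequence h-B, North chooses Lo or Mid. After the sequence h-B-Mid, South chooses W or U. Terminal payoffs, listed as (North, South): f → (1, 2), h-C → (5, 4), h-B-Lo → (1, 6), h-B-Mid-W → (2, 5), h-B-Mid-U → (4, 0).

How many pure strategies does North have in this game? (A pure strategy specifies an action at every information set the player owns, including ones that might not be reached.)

North owns the root with actions {f, h} — two choices.
North owns the node after h-B with actions {Lo, Mid} — two choices.
A pure strategy fixes one action at each information set independently, so the count is the product 2 × 2 = 4.

4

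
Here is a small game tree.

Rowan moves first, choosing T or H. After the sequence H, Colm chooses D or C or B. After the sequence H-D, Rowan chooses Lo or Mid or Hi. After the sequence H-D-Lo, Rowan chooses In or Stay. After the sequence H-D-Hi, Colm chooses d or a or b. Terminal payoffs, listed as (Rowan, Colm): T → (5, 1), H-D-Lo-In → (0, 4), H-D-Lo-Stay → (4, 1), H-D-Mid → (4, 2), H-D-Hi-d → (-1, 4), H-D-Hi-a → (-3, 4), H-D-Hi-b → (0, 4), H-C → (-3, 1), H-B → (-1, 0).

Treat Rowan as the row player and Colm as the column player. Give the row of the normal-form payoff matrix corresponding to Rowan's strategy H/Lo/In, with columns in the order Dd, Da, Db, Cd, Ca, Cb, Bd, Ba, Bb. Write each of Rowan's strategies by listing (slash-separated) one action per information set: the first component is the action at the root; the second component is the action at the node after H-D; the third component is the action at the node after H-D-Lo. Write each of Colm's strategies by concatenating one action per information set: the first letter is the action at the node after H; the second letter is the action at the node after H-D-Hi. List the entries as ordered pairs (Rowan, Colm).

vs Dd: Rowan plays H → Colm plays D at [H] → Rowan plays Lo at [H-D] → Rowan plays In at [H-D-Lo] → (0, 4)
vs Da: Rowan plays H → Colm plays D at [H] → Rowan plays Lo at [H-D] → Rowan plays In at [H-D-Lo] → (0, 4)
vs Db: Rowan plays H → Colm plays D at [H] → Rowan plays Lo at [H-D] → Rowan plays In at [H-D-Lo] → (0, 4)
vs Cd: Rowan plays H → Colm plays C at [H] → (-3, 1)
vs Ca: Rowan plays H → Colm plays C at [H] → (-3, 1)
vs Cb: Rowan plays H → Colm plays C at [H] → (-3, 1)
vs Bd: Rowan plays H → Colm plays B at [H] → (-1, 0)
vs Ba: Rowan plays H → Colm plays B at [H] → (-1, 0)
vs Bb: Rowan plays H → Colm plays B at [H] → (-1, 0)

(0,4) (0,4) (0,4) (-3,1) (-3,1) (-3,1) (-1,0) (-1,0) (-1,0)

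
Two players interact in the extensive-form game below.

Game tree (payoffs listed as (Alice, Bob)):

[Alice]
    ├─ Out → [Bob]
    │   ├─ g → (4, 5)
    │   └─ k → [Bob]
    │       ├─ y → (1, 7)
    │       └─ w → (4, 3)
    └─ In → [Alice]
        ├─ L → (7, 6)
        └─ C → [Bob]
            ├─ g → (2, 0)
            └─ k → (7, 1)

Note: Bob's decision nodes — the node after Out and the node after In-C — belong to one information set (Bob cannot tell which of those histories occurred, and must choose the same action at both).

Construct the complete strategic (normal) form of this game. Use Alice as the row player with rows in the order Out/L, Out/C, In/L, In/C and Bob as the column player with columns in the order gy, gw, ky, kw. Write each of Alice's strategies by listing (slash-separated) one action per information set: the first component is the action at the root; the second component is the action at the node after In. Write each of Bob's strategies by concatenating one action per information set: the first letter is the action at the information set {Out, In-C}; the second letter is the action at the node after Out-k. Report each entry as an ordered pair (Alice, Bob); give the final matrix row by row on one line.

            gy       gw       ky       kw
Out/L    (4,5)    (4,5)    (1,7)    (4,3)
Out/C    (4,5)    (4,5)    (1,7)    (4,3)
 In/L    (7,6)    (7,6)    (7,6)    (7,6)
 In/C    (2,0)    (2,0)    (7,1)    (7,1)

Out/L: (4,5) (4,5) (1,7) (4,3) | Out/C: (4,5) (4,5) (1,7) (4,3) | In/L: (7,6) (7,6) (7,6) (7,6) | In/C: (2,0) (2,0) (7,1) (7,1)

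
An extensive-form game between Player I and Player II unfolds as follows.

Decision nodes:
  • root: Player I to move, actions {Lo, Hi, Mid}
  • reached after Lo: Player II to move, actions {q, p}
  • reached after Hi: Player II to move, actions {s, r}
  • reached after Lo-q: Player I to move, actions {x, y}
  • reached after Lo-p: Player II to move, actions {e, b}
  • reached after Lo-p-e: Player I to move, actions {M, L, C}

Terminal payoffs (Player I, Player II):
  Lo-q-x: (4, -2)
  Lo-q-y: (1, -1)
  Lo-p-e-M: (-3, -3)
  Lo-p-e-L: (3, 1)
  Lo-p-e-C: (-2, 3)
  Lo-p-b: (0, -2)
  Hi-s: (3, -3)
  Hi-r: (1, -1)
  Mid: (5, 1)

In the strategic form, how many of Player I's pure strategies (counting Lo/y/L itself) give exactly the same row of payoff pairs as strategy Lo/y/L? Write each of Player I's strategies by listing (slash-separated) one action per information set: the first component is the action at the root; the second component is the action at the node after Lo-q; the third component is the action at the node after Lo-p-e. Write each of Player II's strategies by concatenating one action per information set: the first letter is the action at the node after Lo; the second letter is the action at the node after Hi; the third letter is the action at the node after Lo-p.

Row for Lo/y/L (columns qse, qsb, qre, qrb, pse, psb, pre, prb): (1,-1) (1,-1) (1,-1) (1,-1) (3,1) (0,-2) (3,1) (0,-2).
Every one of Player I's information sets is on the play path for some reply by Player II when Player I follows Lo/y/L.
Changing the action at any of them therefore changes at least one column, so only Lo/y/L itself gives this row.

1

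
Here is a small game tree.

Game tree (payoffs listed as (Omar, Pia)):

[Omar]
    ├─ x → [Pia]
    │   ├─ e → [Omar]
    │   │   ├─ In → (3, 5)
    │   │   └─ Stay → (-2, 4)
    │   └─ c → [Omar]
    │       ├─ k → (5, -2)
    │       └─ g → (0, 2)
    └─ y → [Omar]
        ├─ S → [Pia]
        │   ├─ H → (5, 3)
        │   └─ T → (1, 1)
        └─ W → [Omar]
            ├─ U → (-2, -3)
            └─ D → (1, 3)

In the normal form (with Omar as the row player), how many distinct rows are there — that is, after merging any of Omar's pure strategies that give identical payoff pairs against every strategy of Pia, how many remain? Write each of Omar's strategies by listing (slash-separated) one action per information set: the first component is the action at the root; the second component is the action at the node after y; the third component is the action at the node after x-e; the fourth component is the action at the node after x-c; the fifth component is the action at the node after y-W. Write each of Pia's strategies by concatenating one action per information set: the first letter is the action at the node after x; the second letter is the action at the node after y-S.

7

Omar has 32 pure strategies: x/S/In/k/U, x/S/In/k/D, x/S/In/g/U, x/S/In/g/D, x/S/Stay/k/U, x/S/Stay/k/D, x/S/Stay/g/U, x/S/Stay/g/D, x/W/In/k/U, x/W/In/k/D, x/W/In/g/U, x/W/In/g/D, x/W/Stay/k/U, x/W/Stay/k/D, x/W/Stay/g/U, x/W/Stay/g/D, y/S/In/k/U, y/S/In/k/D, y/S/In/g/U, y/S/In/g/D, y/S/Stay/k/U, y/S/Stay/k/D, y/S/Stay/g/U, y/S/Stay/g/D, y/W/In/k/U, y/W/In/k/D, y/W/In/g/U, y/W/In/g/D, y/W/Stay/k/U, y/W/Stay/k/D, y/W/Stay/g/U, y/W/Stay/g/D. Columns: eH, eT, cH, cT.
{x/S/In/k/U, x/S/In/k/D, x/W/In/k/U, x/W/In/k/D} → row (3,5) (3,5) (5,-2) (5,-2)
{x/S/In/g/U, x/S/In/g/D, x/W/In/g/U, x/W/In/g/D} → row (3,5) (3,5) (0,2) (0,2)
{x/S/Stay/k/U, x/S/Stay/k/D, x/W/Stay/k/U, x/W/Stay/k/D} → row (-2,4) (-2,4) (5,-2) (5,-2)
{x/S/Stay/g/U, x/S/Stay/g/D, x/W/Stay/g/U, x/W/Stay/g/D} → row (-2,4) (-2,4) (0,2) (0,2)
{y/S/In/k/U, y/S/In/k/D, y/S/In/g/U, y/S/In/g/D, y/S/Stay/k/U, y/S/Stay/k/D, y/S/Stay/g/U, y/S/Stay/g/D} → row (5,3) (1,1) (5,3) (1,1)
{y/W/In/k/U, y/W/In/g/U, y/W/Stay/k/U, y/W/Stay/g/U} → row (-2,-3) (-2,-3) (-2,-3) (-2,-3)
{y/W/In/k/D, y/W/In/g/D, y/W/Stay/k/D, y/W/Stay/g/D} → row (1,3) (1,3) (1,3) (1,3)
That's 7 distinct rows out of 32 strategies.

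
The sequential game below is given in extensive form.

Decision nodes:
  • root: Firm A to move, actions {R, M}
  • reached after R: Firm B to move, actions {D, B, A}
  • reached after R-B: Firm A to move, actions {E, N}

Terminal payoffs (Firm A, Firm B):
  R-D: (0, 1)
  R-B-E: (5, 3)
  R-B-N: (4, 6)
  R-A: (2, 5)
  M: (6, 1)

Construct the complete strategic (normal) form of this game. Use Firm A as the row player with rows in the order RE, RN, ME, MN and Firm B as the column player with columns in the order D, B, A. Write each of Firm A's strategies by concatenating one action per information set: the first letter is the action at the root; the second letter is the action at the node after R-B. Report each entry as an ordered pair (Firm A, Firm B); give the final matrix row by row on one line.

RE: (0,1) (5,3) (2,5) | RN: (0,1) (4,6) (2,5) | ME: (6,1) (6,1) (6,1) | MN: (6,1) (6,1) (6,1)

Row RE: D→(0,1), B→(5,3), A→(2,5)
Row RN: D→(0,1), B→(4,6), A→(2,5)
Row ME: D→(6,1), B→(6,1), A→(6,1)
Row MN: D→(6,1), B→(6,1), A→(6,1)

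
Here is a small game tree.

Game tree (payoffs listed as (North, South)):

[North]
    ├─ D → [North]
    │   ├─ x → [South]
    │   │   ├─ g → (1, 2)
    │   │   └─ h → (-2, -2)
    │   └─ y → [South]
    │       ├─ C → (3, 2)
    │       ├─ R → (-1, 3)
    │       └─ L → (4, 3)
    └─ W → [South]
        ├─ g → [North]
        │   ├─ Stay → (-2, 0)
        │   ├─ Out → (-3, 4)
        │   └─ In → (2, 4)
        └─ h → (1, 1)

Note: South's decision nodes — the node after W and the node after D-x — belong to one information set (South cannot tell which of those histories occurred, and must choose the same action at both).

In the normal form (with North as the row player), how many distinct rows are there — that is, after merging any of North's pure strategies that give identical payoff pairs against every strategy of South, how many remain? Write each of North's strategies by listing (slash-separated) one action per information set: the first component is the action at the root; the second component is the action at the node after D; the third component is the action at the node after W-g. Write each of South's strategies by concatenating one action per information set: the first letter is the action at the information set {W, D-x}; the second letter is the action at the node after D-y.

5

North has 12 pure strategies: D/x/Stay, D/x/Out, D/x/In, D/y/Stay, D/y/Out, D/y/In, W/x/Stay, W/x/Out, W/x/In, W/y/Stay, W/y/Out, W/y/In. Columns: gC, gR, gL, hC, hR, hL.
{D/x/Stay, D/x/Out, D/x/In} → row (1,2) (1,2) (1,2) (-2,-2) (-2,-2) (-2,-2)
{D/y/Stay, D/y/Out, D/y/In} → row (3,2) (-1,3) (4,3) (3,2) (-1,3) (4,3)
{W/x/Stay, W/y/Stay} → row (-2,0) (-2,0) (-2,0) (1,1) (1,1) (1,1)
{W/x/Out, W/y/Out} → row (-3,4) (-3,4) (-3,4) (1,1) (1,1) (1,1)
{W/x/In, W/y/In} → row (2,4) (2,4) (2,4) (1,1) (1,1) (1,1)
That's 5 distinct rows out of 12 strategies.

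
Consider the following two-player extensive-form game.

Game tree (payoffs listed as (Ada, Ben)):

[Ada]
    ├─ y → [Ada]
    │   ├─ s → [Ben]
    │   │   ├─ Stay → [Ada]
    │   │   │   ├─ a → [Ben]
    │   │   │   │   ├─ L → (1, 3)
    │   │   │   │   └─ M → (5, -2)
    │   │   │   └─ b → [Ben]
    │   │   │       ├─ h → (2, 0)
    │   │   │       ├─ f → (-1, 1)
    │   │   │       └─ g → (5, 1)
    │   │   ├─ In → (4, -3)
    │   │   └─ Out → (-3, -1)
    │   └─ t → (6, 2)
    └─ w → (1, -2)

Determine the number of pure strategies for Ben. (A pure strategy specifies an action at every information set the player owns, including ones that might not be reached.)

18

Ben owns the node after y-s with actions {Stay, In, Out} — three choices.
Ben owns the node after y-s-Stay-a with actions {L, M} — two choices.
Ben owns the node after y-s-Stay-b with actions {h, f, g} — three choices.
A pure strategy fixes one action at each information set independently, so the count is the product 3 × 2 × 3 = 18.
(For reference, Ada has 8 pure strategies, giving a 18×8 normal-form matrix.)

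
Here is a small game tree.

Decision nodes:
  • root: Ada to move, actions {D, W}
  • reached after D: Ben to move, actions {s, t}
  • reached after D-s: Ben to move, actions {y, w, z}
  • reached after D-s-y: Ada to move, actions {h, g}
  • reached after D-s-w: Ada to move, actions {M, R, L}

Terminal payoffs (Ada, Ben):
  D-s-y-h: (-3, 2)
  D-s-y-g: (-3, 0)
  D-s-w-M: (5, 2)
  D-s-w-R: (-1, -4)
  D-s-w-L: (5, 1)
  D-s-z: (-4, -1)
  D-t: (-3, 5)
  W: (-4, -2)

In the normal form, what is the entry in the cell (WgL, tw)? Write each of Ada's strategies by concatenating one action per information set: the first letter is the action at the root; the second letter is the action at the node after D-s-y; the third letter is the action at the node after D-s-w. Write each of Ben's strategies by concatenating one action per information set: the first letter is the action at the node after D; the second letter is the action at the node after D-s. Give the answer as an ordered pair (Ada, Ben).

(-4, -2)

Trace the play path from the root:
  Ada plays W
→ terminal payoff (-4, -2).
(Ada's choice at the node after D-s-y is never reached on this path, so it doesn't affect the outcome.)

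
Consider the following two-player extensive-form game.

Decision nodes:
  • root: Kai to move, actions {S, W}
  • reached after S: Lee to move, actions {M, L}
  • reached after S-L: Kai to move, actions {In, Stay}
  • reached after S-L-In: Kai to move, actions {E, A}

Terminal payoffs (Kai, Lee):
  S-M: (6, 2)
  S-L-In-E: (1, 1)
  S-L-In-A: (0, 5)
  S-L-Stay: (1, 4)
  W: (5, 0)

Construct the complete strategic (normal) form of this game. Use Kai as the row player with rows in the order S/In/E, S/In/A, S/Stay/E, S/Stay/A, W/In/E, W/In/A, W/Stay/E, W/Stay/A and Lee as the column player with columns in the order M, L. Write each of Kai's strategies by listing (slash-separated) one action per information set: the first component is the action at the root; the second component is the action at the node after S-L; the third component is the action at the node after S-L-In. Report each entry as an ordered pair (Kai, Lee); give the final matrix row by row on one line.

S/In/E: (6,2) (1,1) | S/In/A: (6,2) (0,5) | S/Stay/E: (6,2) (1,4) | S/Stay/A: (6,2) (1,4) | W/In/E: (5,0) (5,0) | W/In/A: (5,0) (5,0) | W/Stay/E: (5,0) (5,0) | W/Stay/A: (5,0) (5,0)

                M        L
  S/In/E    (6,2)    (1,1)
  S/In/A    (6,2)    (0,5)
S/Stay/E    (6,2)    (1,4)
S/Stay/A    (6,2)    (1,4)
  W/In/E    (5,0)    (5,0)
  W/In/A    (5,0)    (5,0)
W/Stay/E    (5,0)    (5,0)
W/Stay/A    (5,0)    (5,0)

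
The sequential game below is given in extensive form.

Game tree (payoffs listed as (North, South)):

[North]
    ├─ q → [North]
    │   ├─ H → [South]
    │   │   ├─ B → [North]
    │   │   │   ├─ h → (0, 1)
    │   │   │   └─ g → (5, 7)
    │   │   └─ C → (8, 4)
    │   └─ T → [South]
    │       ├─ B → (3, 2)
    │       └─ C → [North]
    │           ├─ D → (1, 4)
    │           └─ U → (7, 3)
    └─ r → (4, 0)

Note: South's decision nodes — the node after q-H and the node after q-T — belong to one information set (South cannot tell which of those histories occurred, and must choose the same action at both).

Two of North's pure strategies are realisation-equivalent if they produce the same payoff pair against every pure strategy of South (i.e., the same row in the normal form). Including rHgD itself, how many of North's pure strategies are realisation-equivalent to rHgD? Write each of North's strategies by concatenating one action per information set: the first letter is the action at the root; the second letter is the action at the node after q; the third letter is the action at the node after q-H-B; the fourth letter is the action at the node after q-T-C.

8

Row for rHgD (columns B, C): (4,0) (4,0).
Under rHgD, North's choice at the node after q and at the node after q-H-B and at the node after q-T-C can never be reached regardless of what South does, so varying those choices leaves every outcome unchanged.
Holding the reachable choices fixed and varying the unreachable ones freely already gives 2 × 2 × 2 = 8 equivalent strategies.
No other strategy reproduces this row, so those 8 are the full class: rHhD, rHhU, rHgD, rHgU, rThD, rThU, rTgD, rTgU.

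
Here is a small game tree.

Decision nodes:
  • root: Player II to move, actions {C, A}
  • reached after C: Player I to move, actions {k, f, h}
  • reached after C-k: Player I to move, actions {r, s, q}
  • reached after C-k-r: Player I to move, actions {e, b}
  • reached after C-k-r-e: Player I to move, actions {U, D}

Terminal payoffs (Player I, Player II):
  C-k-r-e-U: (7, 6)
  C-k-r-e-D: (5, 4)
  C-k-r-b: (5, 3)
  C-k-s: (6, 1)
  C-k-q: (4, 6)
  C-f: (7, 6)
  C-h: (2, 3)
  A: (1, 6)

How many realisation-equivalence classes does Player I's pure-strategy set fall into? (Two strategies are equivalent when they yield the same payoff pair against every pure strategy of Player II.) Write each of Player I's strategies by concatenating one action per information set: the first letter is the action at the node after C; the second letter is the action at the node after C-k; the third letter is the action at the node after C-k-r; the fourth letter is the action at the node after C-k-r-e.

Player I has 36 pure strategies: kreU, kreD, krbU, krbD, kseU, kseD, ksbU, ksbD, kqeU, kqeD, kqbU, kqbD, freU, freD, frbU, frbD, fseU, fseD, fsbU, fsbD, fqeU, fqeD, fqbU, fqbD, hreU, hreD, hrbU, hrbD, hseU, hseD, hsbU, hsbD, hqeU, hqeD, hqbU, hqbD. Columns: C, A.
{kreU, freU, freD, frbU, frbD, fseU, fseD, fsbU, fsbD, fqeU, fqeD, fqbU, fqbD} → row (7,6) (1,6)
{kreD} → row (5,4) (1,6)
{krbU, krbD} → row (5,3) (1,6)
{kseU, kseD, ksbU, ksbD} → row (6,1) (1,6)
{kqeU, kqeD, kqbU, kqbD} → row (4,6) (1,6)
{hreU, hreD, hrbU, hrbD, hseU, hseD, hsbU, hsbD, hqeU, hqeD, hqbU, hqbD} → row (2,3) (1,6)
That's 6 distinct rows out of 36 strategies.

6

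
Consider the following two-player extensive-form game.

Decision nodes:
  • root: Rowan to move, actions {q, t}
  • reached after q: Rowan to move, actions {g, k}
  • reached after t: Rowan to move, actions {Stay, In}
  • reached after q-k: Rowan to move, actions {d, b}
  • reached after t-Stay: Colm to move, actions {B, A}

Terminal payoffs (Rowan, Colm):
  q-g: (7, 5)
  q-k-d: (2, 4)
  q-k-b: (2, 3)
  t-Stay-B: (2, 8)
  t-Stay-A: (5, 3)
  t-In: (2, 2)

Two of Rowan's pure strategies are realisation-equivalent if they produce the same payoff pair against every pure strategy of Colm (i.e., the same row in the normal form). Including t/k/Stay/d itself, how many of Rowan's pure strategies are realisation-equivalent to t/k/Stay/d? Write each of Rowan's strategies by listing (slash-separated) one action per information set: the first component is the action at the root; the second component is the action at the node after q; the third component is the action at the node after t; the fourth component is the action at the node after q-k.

Row for t/k/Stay/d (columns B, A): (2,8) (5,3).
Under t/k/Stay/d, Rowan's choice at the node after q and at the node after q-k can never be reached regardless of what Colm does, so varying those choices leaves every outcome unchanged.
Holding the reachable choices fixed and varying the unreachable ones freely already gives 2 × 2 = 4 equivalent strategies.
No other strategy reproduces this row, so those 4 are the full class: t/g/Stay/d, t/g/Stay/b, t/k/Stay/d, t/k/Stay/b.

4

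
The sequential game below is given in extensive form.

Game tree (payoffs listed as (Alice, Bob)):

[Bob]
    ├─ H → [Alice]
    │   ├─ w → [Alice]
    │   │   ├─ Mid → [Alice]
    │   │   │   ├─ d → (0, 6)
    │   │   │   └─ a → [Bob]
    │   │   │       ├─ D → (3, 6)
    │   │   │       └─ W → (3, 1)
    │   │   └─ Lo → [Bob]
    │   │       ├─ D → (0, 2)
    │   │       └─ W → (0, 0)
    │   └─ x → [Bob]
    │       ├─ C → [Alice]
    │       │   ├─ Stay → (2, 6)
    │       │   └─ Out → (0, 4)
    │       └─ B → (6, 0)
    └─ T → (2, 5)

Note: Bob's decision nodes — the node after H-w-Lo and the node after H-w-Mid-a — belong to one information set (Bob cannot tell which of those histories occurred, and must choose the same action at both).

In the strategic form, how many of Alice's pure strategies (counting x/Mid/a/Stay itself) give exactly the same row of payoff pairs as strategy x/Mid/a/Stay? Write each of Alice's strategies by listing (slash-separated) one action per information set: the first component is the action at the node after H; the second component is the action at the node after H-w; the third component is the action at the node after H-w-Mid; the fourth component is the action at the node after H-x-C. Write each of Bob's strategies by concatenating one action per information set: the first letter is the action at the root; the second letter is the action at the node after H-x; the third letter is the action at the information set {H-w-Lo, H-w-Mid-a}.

Row for x/Mid/a/Stay (columns HCD, HCW, HBD, HBW, TCD, TCW, TBD, TBW): (2,6) (2,6) (6,0) (6,0) (2,5) (2,5) (2,5) (2,5).
Under x/Mid/a/Stay, Alice's choice at the node after H-w and at the node after H-w-Mid can never be reached regardless of what Bob does, so varying those choices leaves every outcome unchanged.
Holding the reachable choices fixed and varying the unreachable ones freely already gives 2 × 2 = 4 equivalent strategies.
No other strategy reproduces this row, so those 4 are the full class: x/Mid/d/Stay, x/Mid/a/Stay, x/Lo/d/Stay, x/Lo/a/Stay.

4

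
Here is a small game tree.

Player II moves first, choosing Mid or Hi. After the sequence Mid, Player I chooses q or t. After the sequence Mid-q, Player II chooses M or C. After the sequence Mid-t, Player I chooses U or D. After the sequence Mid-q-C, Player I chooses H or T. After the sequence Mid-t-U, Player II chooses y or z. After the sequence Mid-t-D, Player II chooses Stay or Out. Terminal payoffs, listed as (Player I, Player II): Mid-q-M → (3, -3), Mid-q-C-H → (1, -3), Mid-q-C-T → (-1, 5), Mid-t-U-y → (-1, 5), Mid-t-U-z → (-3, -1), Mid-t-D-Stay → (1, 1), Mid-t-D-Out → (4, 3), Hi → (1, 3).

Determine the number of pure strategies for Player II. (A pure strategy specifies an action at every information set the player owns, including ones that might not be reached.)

Player II owns the root with actions {Mid, Hi} — two choices.
Player II owns the node after Mid-q with actions {M, C} — two choices.
Player II owns the node after Mid-t-U with actions {y, z} — two choices.
Player II owns the node after Mid-t-D with actions {Stay, Out} — two choices.
A pure strategy fixes one action at each information set independently, so the count is the product 2 × 2 × 2 × 2 = 16.

16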